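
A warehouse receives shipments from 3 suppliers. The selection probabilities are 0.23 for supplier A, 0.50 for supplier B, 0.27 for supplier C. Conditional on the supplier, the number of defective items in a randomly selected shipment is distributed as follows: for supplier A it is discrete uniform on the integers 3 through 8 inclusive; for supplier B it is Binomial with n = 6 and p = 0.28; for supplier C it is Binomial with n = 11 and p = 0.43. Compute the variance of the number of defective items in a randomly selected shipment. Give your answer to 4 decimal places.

Per component, A: μ=5.5, E[X²]=33.1667; B: μ=1.68, E[X²]=4.032; C: μ=4.73, E[X²]=25.069.
E[X] = 0.23·5.5 + 0.5·1.68 + 0.27·4.73 = 3.3821.
E[X²] = 0.23·33.1667 + 0.5·4.032 + 0.27·25.069 = 16.413.
Var(X) = E[X²] − (E[X])² = 16.413 − 11.4386 = 4.97436.

4.9744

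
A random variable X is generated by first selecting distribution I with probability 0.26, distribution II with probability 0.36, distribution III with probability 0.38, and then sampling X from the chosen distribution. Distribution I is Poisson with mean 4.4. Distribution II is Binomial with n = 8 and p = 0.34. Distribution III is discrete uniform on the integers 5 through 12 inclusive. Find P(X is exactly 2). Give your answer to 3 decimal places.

Conditional on each component, P(X = 2): I: 0.118845; II: 0.267534; III: 0.
By total probability, P(X = 2) = 0.26·0.118845 + 0.36·0.267534 + 0.38·0 = 0.127212.

0.127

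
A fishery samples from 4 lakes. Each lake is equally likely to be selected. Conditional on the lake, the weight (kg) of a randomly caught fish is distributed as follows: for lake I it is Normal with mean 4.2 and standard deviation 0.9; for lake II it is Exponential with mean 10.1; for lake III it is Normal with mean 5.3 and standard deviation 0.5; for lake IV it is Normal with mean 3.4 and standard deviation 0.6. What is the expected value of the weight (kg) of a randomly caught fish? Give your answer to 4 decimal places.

5.7500

Component means — I: 4.2; II: 10.1; III: 5.3; IV: 3.4.
E[X] = 0.25·4.2 + 0.25·10.1 + 0.25·5.3 + 0.25·3.4 = 5.75.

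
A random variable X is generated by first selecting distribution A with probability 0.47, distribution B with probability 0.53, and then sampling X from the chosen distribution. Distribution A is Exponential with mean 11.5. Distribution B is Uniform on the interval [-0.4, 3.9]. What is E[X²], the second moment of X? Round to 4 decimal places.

126.7548

For each component E[X²] = Var + (mean)², giving A: 264.5; B: 4.60333.
Overall E[X²] = 0.47·264.5 + 0.53·4.60333 = 126.755.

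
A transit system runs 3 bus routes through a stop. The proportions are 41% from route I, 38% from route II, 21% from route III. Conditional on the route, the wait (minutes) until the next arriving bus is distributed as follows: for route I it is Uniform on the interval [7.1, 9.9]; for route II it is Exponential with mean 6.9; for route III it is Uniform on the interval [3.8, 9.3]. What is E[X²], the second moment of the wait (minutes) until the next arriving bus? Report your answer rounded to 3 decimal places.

75.613

For each component E[X²] = Var + (mean)², giving I: 72.9033; II: 95.22; III: 45.4233.
Overall E[X²] = 0.41·72.9033 + 0.38·95.22 + 0.21·45.4233 = 75.6129.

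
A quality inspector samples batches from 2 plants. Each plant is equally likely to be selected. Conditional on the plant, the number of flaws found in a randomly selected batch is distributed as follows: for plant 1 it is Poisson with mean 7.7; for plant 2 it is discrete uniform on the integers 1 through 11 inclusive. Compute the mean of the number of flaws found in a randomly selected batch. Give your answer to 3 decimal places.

6.850

Component means — 1: 7.7; 2: 6.
E[X] = 0.5·7.7 + 0.5·6 = 6.85.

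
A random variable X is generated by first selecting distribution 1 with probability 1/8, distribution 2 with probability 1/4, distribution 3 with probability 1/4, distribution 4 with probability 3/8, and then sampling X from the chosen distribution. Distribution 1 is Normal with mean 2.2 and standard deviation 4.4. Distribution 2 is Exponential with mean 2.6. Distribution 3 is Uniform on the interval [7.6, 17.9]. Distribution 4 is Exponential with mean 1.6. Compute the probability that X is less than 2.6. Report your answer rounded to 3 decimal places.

Conditional on each component, P(X < 2.6): 1: 0.536218; 2: 0.632121; 3: 0; 4: 0.803088.
By total probability, P(X < 2.6) = 0.125·0.536218 + 0.25·0.632121 + 0.25·0 + 0.375·0.803088 = 0.526215.

0.526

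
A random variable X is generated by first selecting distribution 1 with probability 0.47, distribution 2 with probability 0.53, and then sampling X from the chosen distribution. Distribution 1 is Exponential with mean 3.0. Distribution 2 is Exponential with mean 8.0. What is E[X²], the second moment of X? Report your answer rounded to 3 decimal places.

76.300

For each component E[X²] = Var + (mean)², giving 1: 18; 2: 128.
Overall E[X²] = 0.47·18 + 0.53·128 = 76.3.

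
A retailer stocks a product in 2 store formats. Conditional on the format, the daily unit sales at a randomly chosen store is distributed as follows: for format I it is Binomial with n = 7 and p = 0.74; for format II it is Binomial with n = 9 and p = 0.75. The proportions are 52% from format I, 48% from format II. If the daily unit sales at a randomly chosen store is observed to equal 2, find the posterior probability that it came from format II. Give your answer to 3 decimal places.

0.077

Likelihoods P(X=2 | ·): I: 0.0136631; II: 0.00123596.
Posterior ∝ prior × likelihood. Numerator for II: 0.48·0.00123596 = 0.000593262.
Normalizing constant: 0.52·0.0136631 + 0.48·0.00123596 = 0.00769808.
P(II | observation) = 0.000593262 / 0.00769808 = 0.0770662.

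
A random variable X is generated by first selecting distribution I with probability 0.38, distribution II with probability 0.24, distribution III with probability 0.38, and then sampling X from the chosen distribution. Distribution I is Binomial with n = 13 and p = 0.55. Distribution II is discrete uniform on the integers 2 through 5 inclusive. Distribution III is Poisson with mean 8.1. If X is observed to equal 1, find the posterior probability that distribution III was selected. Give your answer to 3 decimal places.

0.833

Likelihoods P(X=1 | ·): I: 0.000493011; II: 0; III: 0.00245867.
Posterior ∝ prior × likelihood. Numerator for III: 0.38·0.00245867 = 0.000934293.
Normalizing constant: 0.38·0.000493011 + 0.24·0 + 0.38·0.00245867 = 0.00112164.
P(III | observation) = 0.000934293 / 0.00112164 = 0.832973.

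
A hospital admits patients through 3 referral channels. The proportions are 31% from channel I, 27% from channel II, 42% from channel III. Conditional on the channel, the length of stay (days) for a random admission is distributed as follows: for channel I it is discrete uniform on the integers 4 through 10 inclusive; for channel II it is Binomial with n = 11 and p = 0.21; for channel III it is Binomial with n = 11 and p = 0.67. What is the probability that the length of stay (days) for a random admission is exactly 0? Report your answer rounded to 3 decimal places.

Conditional on each channel, P(X = 0): I: 0; II: 0.0747994; III: 5.05421e-06.
By total probability, P(X = 0) = 0.31·0 + 0.27·0.0747994 + 0.42·5.05421e-06 = 0.020198.

0.020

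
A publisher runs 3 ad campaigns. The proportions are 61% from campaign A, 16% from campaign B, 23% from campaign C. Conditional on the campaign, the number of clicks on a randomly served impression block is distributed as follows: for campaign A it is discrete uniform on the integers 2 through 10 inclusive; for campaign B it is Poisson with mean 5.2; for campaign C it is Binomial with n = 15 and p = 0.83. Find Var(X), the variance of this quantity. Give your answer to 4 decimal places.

Per component, A: μ=6, E[X²]=42.6667; B: μ=5.2, E[X²]=32.24; C: μ=12.45, E[X²]=157.119.
E[X] = 0.61·6 + 0.16·5.2 + 0.23·12.45 = 7.3555.
E[X²] = 0.61·42.6667 + 0.16·32.24 + 0.23·157.119 = 67.3224.
Var(X) = E[X²] − (E[X])² = 67.3224 − 54.1034 = 13.2191.

13.2191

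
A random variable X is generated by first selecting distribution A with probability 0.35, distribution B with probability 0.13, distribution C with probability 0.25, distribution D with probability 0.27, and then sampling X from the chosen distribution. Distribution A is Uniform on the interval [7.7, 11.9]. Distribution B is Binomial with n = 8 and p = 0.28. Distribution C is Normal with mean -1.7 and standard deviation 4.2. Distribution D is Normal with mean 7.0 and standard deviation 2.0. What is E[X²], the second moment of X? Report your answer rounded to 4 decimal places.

For each component E[X²] = Var + (mean)², giving A: 97.51; B: 6.6304; C: 20.53; D: 53.
Overall E[X²] = 0.35·97.51 + 0.13·6.6304 + 0.25·20.53 + 0.27·53 = 54.433.

54.4330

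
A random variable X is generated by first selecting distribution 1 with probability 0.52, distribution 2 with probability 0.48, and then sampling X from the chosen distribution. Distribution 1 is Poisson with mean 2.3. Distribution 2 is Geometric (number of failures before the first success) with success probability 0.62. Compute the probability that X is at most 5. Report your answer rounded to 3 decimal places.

0.983

Conditional on each component, P(X ≤ 5): 1: 0.970024; 2: 0.996989.
By total probability, P(X ≤ 5) = 0.52·0.970024 + 0.48·0.996989 = 0.982967.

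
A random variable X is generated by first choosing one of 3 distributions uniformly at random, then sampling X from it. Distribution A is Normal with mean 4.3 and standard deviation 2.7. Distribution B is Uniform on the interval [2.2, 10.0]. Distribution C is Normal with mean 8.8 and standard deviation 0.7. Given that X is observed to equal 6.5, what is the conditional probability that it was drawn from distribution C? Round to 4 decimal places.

0.0109

Likelihoods f(6.5 | ·): A: 0.106017; B: 0.128205; C: 0.00257934.
Posterior ∝ prior × likelihood. Numerator for C: 0.333333·0.00257934 = 0.000859779.
Normalizing constant: 0.333333·0.106017 + 0.333333·0.128205 + 0.333333·0.00257934 = 0.078934.
P(C | observation) = 0.000859779 / 0.078934 = 0.0108924.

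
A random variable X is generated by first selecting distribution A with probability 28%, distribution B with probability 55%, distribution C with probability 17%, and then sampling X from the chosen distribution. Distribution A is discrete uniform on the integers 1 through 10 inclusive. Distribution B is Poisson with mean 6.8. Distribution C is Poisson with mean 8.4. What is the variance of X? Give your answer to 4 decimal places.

Per component, A: μ=5.5, E[X²]=38.5; B: μ=6.8, E[X²]=53.04; C: μ=8.4, E[X²]=78.96.
E[X] = 0.28·5.5 + 0.55·6.8 + 0.17·8.4 = 6.708.
E[X²] = 0.28·38.5 + 0.55·53.04 + 0.17·78.96 = 53.3752.
Var(X) = E[X²] − (E[X])² = 53.3752 − 44.9973 = 8.37794.

8.3779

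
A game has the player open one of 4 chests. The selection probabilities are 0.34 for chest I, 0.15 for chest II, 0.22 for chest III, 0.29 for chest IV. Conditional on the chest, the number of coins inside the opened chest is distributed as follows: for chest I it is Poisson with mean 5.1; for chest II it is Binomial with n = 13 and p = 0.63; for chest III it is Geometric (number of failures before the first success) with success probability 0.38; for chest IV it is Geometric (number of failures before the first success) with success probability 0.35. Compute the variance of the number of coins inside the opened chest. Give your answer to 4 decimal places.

Per component, I: μ=5.1, E[X²]=31.11; II: μ=8.19, E[X²]=70.1064; III: μ=1.63158, E[X²]=6.95568; IV: μ=1.85714, E[X²]=8.7551.
E[X] = 0.34·5.1 + 0.15·8.19 + 0.22·1.63158 + 0.29·1.85714 = 3.86002.
E[X²] = 0.34·31.11 + 0.15·70.1064 + 0.22·6.95568 + 0.29·8.7551 = 25.1626.
Var(X) = E[X²] − (E[X])² = 25.1626 − 14.8997 = 10.2628.

10.2628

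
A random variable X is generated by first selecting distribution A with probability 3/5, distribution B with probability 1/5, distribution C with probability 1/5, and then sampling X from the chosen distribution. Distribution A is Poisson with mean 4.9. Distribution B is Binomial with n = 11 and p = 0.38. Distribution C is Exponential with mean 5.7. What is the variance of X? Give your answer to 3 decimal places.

Per component, A: μ=4.9, E[X²]=28.91; B: μ=4.18, E[X²]=20.064; C: μ=5.7, E[X²]=64.98.
E[X] = 0.6·4.9 + 0.2·4.18 + 0.2·5.7 = 4.916.
E[X²] = 0.6·28.91 + 0.2·20.064 + 0.2·64.98 = 34.3548.
Var(X) = E[X²] − (E[X])² = 34.3548 − 24.1671 = 10.1877.

10.188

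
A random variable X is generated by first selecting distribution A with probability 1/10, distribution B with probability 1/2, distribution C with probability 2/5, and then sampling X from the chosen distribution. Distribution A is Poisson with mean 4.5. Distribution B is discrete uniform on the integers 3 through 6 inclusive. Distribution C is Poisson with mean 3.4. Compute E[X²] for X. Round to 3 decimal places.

19.209

For each component E[X²] = Var + (mean)², giving A: 24.75; B: 21.5; C: 14.96.
Overall E[X²] = 0.1·24.75 + 0.5·21.5 + 0.4·14.96 = 19.209.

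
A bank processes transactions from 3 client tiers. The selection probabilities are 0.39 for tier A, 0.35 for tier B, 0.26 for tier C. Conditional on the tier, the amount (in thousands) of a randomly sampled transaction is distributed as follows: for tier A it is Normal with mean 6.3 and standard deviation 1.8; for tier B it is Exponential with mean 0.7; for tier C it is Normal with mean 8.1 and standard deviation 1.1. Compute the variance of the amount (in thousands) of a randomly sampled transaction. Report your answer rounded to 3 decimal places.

Per component, A: μ=6.3, E[X²]=42.93; B: μ=0.7, E[X²]=0.98; C: μ=8.1, E[X²]=66.82.
E[X] = 0.39·6.3 + 0.35·0.7 + 0.26·8.1 = 4.808.
E[X²] = 0.39·42.93 + 0.35·0.98 + 0.26·66.82 = 34.4589.
Var(X) = E[X²] − (E[X])² = 34.4589 − 23.1169 = 11.342.

11.342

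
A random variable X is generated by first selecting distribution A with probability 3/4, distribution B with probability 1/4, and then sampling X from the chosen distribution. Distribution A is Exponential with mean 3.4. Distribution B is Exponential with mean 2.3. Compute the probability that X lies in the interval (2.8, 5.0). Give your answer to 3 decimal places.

Conditional on each component, P(2.8 < X < 5.0): A: 0.20909; B: 0.18227.
By total probability, P(2.8 < X < 5.0) = 0.75·0.20909 + 0.25·0.18227 = 0.202385.

0.202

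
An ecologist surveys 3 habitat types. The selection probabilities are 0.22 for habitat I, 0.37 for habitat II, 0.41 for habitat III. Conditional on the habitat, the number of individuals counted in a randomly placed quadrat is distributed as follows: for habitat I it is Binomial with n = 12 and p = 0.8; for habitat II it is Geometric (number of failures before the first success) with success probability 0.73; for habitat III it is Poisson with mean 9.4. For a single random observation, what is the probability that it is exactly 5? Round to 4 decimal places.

0.0219

Conditional on each habitat, P(X = 5): I: 0.00332189; II: 0.00104747; III: 0.0505929.
By total probability, P(X = 5) = 0.22·0.00332189 + 0.37·0.00104747 + 0.41·0.0505929 = 0.0218615.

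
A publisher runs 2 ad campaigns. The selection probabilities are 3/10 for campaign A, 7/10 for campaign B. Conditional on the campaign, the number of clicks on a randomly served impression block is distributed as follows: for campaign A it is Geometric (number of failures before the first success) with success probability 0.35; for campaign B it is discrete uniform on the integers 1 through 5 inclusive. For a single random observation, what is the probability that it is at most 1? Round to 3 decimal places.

Conditional on each campaign, P(X ≤ 1): A: 0.5775; B: 0.2.
By total probability, P(X ≤ 1) = 0.3·0.5775 + 0.7·0.2 = 0.31325.

0.313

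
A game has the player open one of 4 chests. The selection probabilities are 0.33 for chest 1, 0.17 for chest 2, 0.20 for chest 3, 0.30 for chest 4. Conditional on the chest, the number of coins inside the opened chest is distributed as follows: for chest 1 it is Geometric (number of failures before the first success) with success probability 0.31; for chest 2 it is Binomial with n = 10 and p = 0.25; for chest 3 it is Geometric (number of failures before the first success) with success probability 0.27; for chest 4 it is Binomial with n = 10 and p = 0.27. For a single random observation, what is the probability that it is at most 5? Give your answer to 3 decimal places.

Conditional on each chest, P(X ≤ 5): 1: 0.892082; 2: 0.980272; 3: 0.848666; 4: 0.971278.
By total probability, P(X ≤ 5) = 0.33·0.892082 + 0.17·0.980272 + 0.2·0.848666 + 0.3·0.971278 = 0.92215.

0.922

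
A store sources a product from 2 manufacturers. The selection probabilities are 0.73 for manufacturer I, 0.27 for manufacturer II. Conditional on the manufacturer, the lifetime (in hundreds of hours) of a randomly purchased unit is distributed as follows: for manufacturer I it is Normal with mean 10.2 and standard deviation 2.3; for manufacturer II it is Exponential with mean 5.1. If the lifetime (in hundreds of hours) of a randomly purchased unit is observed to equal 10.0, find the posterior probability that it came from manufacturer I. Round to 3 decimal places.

0.944

Likelihoods f(10.0 | ·): I: 0.172799; II: 0.0275976.
Posterior ∝ prior × likelihood. Numerator for I: 0.73·0.172799 = 0.126143.
Normalizing constant: 0.73·0.172799 + 0.27·0.0275976 = 0.133594.
P(I | observation) = 0.126143 / 0.133594 = 0.944224.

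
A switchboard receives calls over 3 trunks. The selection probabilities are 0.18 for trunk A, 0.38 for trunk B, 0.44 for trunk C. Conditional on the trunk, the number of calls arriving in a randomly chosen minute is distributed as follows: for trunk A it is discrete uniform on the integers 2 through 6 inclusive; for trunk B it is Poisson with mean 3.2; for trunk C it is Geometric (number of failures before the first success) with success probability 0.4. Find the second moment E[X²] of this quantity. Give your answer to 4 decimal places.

For each component E[X²] = Var + (mean)², giving A: 18; B: 13.44; C: 6.
Overall E[X²] = 0.18·18 + 0.38·13.44 + 0.44·6 = 10.9872.

10.9872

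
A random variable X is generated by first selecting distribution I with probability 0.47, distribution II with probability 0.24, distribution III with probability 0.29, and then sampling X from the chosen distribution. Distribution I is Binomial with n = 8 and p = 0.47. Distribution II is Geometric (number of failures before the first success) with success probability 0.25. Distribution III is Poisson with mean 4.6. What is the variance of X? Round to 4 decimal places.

Per component, I: μ=3.76, E[X²]=16.1304; II: μ=3, E[X²]=21; III: μ=4.6, E[X²]=25.76.
E[X] = 0.47·3.76 + 0.24·3 + 0.29·4.6 = 3.8212.
E[X²] = 0.47·16.1304 + 0.24·21 + 0.29·25.76 = 20.0917.
Var(X) = E[X²] − (E[X])² = 20.0917 − 14.6016 = 5.49012.

5.4901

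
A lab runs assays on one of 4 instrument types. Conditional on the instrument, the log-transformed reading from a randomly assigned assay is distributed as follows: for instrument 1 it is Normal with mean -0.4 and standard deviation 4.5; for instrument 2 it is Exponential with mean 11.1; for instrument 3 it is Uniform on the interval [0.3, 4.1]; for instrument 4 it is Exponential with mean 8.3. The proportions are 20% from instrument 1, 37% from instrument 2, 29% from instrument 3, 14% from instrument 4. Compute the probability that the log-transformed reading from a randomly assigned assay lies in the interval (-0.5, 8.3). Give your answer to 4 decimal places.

Conditional on each instrument, P(-0.5 < X < 8.3): 1: 0.482267; 2: 0.526568; 3: 1; 4: 0.632121.
By total probability, P(-0.5 < X < 8.3) = 0.2·0.482267 + 0.37·0.526568 + 0.29·1 + 0.14·0.632121 = 0.669781.

0.6698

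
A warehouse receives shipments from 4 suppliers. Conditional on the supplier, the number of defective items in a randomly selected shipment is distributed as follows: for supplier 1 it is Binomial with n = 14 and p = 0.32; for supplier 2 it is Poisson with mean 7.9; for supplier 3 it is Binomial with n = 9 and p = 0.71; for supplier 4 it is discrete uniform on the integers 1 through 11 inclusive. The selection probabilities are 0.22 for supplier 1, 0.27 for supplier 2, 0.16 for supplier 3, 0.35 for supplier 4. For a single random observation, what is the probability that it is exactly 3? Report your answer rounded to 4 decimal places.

0.0806

Conditional on each supplier, P(X = 3): 1: 0.171455; 2: 0.0304652; 3: 0.0178831; 4: 0.0909091.
By total probability, P(X = 3) = 0.22·0.171455 + 0.27·0.0304652 + 0.16·0.0178831 + 0.35·0.0909091 = 0.0806251.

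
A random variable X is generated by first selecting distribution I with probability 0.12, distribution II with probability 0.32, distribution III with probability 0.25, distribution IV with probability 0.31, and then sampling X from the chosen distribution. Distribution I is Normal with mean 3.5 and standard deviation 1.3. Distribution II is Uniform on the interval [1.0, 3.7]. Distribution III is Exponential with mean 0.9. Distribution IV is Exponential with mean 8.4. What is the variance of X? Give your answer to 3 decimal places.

Per component, I: μ=3.5, E[X²]=13.94; II: μ=2.35, E[X²]=6.13; III: μ=0.9, E[X²]=1.62; IV: μ=8.4, E[X²]=141.12.
E[X] = 0.12·3.5 + 0.32·2.35 + 0.25·0.9 + 0.31·8.4 = 4.001.
E[X²] = 0.12·13.94 + 0.32·6.13 + 0.25·1.62 + 0.31·141.12 = 47.7866.
Var(X) = E[X²] − (E[X])² = 47.7866 − 16.008 = 31.7786.

31.779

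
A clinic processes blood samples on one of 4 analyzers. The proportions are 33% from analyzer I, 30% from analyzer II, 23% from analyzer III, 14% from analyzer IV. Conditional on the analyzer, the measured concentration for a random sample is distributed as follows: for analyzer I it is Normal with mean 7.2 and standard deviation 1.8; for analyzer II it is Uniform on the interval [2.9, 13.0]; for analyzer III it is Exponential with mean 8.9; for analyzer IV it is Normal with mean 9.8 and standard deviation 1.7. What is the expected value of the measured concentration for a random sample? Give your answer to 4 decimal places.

Component means — I: 7.2; II: 7.95; III: 8.9; IV: 9.8.
E[X] = 0.33·7.2 + 0.3·7.95 + 0.23·8.9 + 0.14·9.8 = 8.18.

8.1800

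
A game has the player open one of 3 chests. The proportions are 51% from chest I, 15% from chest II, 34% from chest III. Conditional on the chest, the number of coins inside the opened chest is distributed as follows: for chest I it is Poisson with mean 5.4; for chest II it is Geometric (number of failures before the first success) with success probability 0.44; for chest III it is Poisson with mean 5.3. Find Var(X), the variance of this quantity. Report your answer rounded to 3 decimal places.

Per component, I: μ=5.4, E[X²]=34.56; II: μ=1.27273, E[X²]=4.5124; III: μ=5.3, E[X²]=33.39.
E[X] = 0.51·5.4 + 0.15·1.27273 + 0.34·5.3 = 4.74691.
E[X²] = 0.51·34.56 + 0.15·4.5124 + 0.34·33.39 = 29.6551.
Var(X) = E[X²] − (E[X])² = 29.6551 − 22.5331 = 7.12191.

7.122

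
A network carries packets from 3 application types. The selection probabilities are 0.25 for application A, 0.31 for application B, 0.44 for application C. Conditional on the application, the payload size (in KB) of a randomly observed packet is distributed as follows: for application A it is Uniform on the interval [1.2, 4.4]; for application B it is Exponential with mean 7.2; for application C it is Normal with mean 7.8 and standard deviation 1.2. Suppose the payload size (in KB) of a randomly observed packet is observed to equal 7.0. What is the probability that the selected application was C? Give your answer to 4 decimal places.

Likelihoods f(7.0 | ·): A: 0; B: 0.0525336; C: 0.266207.
Posterior ∝ prior × likelihood. Numerator for C: 0.44·0.266207 = 0.117131.
Normalizing constant: 0.25·0 + 0.31·0.0525336 + 0.44·0.266207 = 0.133416.
P(C | observation) = 0.117131 / 0.133416 = 0.877935.

0.8779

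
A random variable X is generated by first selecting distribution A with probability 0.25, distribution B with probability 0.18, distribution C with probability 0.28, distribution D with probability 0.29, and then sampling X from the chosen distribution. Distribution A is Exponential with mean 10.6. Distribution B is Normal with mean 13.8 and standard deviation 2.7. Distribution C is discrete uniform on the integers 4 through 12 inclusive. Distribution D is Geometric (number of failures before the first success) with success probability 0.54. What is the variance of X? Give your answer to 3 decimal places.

54.146

Per component, A: μ=10.6, E[X²]=224.72; B: μ=13.8, E[X²]=197.73; C: μ=8, E[X²]=70.6667; D: μ=0.851852, E[X²]=2.30316.
E[X] = 0.25·10.6 + 0.18·13.8 + 0.28·8 + 0.29·0.851852 = 7.62104.
E[X²] = 0.25·224.72 + 0.18·197.73 + 0.28·70.6667 + 0.29·2.30316 = 112.226.
Var(X) = E[X²] − (E[X])² = 112.226 − 58.0802 = 54.1458.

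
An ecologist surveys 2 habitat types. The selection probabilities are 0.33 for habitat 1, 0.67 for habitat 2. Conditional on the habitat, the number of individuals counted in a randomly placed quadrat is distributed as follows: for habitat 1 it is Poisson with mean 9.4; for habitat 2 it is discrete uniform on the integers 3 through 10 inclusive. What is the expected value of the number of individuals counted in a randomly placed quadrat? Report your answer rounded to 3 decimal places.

Component means — 1: 9.4; 2: 6.5.
E[X] = 0.33·9.4 + 0.67·6.5 = 7.457.

7.457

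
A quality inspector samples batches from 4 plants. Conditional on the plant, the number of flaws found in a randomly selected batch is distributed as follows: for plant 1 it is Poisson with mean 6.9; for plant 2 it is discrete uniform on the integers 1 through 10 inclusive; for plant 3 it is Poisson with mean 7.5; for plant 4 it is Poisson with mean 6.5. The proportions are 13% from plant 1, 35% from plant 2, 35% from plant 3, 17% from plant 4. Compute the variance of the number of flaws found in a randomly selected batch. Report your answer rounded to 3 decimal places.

8.233

Per component, 1: μ=6.9, E[X²]=54.51; 2: μ=5.5, E[X²]=38.5; 3: μ=7.5, E[X²]=63.75; 4: μ=6.5, E[X²]=48.75.
E[X] = 0.13·6.9 + 0.35·5.5 + 0.35·7.5 + 0.17·6.5 = 6.552.
E[X²] = 0.13·54.51 + 0.35·38.5 + 0.35·63.75 + 0.17·48.75 = 51.1613.
Var(X) = E[X²] − (E[X])² = 51.1613 − 42.9287 = 8.2326.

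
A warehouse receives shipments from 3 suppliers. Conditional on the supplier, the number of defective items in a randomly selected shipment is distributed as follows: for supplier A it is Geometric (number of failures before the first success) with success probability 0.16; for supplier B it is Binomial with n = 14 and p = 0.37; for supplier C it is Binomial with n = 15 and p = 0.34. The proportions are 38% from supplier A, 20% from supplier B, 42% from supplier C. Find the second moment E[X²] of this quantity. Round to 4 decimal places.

For each component E[X²] = Var + (mean)², giving A: 60.375; B: 30.0958; C: 29.376.
Overall E[X²] = 0.38·60.375 + 0.2·30.0958 + 0.42·29.376 = 41.2996.

41.2996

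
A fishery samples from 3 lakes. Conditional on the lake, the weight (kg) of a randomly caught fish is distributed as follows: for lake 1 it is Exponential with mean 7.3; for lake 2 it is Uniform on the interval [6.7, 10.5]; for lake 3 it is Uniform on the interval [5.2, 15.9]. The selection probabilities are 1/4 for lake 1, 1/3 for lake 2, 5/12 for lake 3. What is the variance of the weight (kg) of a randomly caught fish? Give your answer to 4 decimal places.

Per component, 1: μ=7.3, E[X²]=106.58; 2: μ=8.6, E[X²]=75.1633; 3: μ=10.55, E[X²]=120.843.
E[X] = 0.25·7.3 + 0.333333·8.6 + 0.416667·10.55 = 9.0875.
E[X²] = 0.25·106.58 + 0.333333·75.1633 + 0.416667·120.843 = 102.051.
Var(X) = E[X²] − (E[X])² = 102.051 − 82.5827 = 19.4682.

19.4682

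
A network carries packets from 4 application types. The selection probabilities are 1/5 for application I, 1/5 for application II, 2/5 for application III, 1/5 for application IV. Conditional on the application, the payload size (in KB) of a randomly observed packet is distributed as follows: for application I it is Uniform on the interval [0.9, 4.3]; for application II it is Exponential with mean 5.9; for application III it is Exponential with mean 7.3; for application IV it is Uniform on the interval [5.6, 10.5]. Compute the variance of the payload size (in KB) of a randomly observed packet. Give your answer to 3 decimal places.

Per component, I: μ=2.6, E[X²]=7.72333; II: μ=5.9, E[X²]=69.62; III: μ=7.3, E[X²]=106.58; IV: μ=8.05, E[X²]=66.8033.
E[X] = 0.2·2.6 + 0.2·5.9 + 0.4·7.3 + 0.2·8.05 = 6.23.
E[X²] = 0.2·7.72333 + 0.2·69.62 + 0.4·106.58 + 0.2·66.8033 = 71.4613.
Var(X) = E[X²] − (E[X])² = 71.4613 − 38.8129 = 32.6484.

32.648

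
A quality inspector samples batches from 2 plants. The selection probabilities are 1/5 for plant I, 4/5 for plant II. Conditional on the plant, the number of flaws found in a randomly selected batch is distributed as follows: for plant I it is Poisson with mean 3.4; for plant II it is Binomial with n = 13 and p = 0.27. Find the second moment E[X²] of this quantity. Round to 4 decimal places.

14.8979

For each component E[X²] = Var + (mean)², giving I: 14.96; II: 14.8824.
Overall E[X²] = 0.2·14.96 + 0.8·14.8824 = 14.8979.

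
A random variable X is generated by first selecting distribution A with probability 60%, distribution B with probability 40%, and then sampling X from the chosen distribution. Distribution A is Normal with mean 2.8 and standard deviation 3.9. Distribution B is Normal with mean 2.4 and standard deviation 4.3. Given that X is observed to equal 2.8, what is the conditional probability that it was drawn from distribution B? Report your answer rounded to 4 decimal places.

Likelihoods f(2.8 | ·): A: 0.102293; B: 0.0923767.
Posterior ∝ prior × likelihood. Numerator for B: 0.4·0.0923767 = 0.0369507.
Normalizing constant: 0.6·0.102293 + 0.4·0.0923767 = 0.0983264.
P(B | observation) = 0.0369507 / 0.0983264 = 0.375796.

0.3758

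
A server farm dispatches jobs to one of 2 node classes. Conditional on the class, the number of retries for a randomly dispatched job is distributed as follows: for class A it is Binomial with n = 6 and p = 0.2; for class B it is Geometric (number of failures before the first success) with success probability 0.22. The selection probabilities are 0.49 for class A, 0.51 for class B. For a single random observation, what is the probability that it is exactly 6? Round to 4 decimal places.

Conditional on each class, P(X = 6): A: 6.4e-05; B: 0.0495439.
By total probability, P(X = 6) = 0.49·6.4e-05 + 0.51·0.0495439 = 0.0252988.

0.0253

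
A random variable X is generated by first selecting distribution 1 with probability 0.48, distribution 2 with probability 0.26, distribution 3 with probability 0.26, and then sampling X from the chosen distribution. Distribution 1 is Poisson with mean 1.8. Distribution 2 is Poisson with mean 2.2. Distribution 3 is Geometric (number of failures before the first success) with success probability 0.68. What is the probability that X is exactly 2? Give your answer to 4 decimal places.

0.2164

Conditional on each component, P(X = 2): 1: 0.267784; 2: 0.268144; 3: 0.069632.
By total probability, P(X = 2) = 0.48·0.267784 + 0.26·0.268144 + 0.26·0.069632 = 0.216358.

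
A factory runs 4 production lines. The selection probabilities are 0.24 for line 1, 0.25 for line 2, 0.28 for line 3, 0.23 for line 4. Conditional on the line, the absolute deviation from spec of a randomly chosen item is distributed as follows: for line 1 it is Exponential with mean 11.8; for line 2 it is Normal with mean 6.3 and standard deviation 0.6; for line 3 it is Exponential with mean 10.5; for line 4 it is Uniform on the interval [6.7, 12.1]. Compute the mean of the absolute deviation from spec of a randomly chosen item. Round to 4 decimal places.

Component means — 1: 11.8; 2: 6.3; 3: 10.5; 4: 9.4.
E[X] = 0.24·11.8 + 0.25·6.3 + 0.28·10.5 + 0.23·9.4 = 9.509.

9.5090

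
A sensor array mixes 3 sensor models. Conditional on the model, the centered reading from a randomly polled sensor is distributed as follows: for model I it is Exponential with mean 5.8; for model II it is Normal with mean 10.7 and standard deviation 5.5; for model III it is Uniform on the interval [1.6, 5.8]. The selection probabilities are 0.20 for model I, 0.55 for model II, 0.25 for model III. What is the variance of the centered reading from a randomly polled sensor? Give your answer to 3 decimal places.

33.332

Per component, I: μ=5.8, E[X²]=67.28; II: μ=10.7, E[X²]=144.74; III: μ=3.7, E[X²]=15.16.
E[X] = 0.2·5.8 + 0.55·10.7 + 0.25·3.7 = 7.97.
E[X²] = 0.2·67.28 + 0.55·144.74 + 0.25·15.16 = 96.853.
Var(X) = E[X²] − (E[X])² = 96.853 − 63.5209 = 33.3321.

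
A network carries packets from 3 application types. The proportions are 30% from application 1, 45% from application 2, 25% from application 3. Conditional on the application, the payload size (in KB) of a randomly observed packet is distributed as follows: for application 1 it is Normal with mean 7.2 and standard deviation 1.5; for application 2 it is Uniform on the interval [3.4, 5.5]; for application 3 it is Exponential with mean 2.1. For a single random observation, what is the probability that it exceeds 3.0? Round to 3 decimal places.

Conditional on each application, P(X > 3.0): 1: 0.997445; 2: 1; 3: 0.239651.
By total probability, P(X > 3.0) = 0.3·0.997445 + 0.45·1 + 0.25·0.239651 = 0.809146.

0.809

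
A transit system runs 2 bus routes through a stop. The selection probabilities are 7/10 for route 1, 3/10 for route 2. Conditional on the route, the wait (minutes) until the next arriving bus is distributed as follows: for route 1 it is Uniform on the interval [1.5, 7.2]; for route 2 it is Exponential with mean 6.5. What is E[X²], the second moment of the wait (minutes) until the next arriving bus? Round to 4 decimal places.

For each component E[X²] = Var + (mean)², giving 1: 21.63; 2: 84.5.
Overall E[X²] = 0.7·21.63 + 0.3·84.5 = 40.491.

40.4910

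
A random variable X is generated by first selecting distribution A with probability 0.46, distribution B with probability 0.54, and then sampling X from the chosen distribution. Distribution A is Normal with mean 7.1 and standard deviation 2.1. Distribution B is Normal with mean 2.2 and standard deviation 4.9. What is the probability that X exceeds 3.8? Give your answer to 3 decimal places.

Conditional on each component, P(X > 3.8): A: 0.941958; B: 0.372011.
By total probability, P(X > 3.8) = 0.46·0.941958 + 0.54·0.372011 = 0.634187.

0.634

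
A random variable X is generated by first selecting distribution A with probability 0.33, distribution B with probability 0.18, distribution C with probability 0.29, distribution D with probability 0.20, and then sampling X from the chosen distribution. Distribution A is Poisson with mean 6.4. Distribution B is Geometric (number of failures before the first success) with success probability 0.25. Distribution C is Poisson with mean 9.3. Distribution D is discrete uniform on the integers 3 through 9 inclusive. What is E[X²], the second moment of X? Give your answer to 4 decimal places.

For each component E[X²] = Var + (mean)², giving A: 47.36; B: 21; C: 95.79; D: 40.
Overall E[X²] = 0.33·47.36 + 0.18·21 + 0.29·95.79 + 0.2·40 = 55.1879.

55.1879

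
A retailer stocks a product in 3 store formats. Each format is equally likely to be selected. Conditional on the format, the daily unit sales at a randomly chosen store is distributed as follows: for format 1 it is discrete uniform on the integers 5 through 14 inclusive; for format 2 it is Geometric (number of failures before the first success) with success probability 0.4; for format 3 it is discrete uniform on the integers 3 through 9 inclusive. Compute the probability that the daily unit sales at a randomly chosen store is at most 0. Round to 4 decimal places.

Conditional on each format, P(X ≤ 0): 1: 0; 2: 0.4; 3: 0.
By total probability, P(X ≤ 0) = 0.333333·0 + 0.333333·0.4 + 0.333333·0 = 0.133333.

0.1333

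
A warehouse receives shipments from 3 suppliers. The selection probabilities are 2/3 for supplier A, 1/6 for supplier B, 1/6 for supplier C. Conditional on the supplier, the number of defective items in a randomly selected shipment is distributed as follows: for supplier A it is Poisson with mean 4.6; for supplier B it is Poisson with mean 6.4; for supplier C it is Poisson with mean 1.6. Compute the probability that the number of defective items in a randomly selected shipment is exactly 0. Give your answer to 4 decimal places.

Conditional on each supplier, P(X = 0): A: 0.0100518; B: 0.00166156; C: 0.201897.
By total probability, P(X = 0) = 0.666667·0.0100518 + 0.166667·0.00166156 + 0.166667·0.201897 = 0.0406276.

0.0406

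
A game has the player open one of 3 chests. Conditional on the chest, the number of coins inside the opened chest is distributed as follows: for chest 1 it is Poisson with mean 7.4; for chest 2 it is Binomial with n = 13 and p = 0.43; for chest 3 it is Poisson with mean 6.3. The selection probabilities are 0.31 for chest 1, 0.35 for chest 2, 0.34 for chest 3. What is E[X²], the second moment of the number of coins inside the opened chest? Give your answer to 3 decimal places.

For each component E[X²] = Var + (mean)², giving 1: 62.16; 2: 34.4344; 3: 45.99.
Overall E[X²] = 0.31·62.16 + 0.35·34.4344 + 0.34·45.99 = 46.9582.

46.958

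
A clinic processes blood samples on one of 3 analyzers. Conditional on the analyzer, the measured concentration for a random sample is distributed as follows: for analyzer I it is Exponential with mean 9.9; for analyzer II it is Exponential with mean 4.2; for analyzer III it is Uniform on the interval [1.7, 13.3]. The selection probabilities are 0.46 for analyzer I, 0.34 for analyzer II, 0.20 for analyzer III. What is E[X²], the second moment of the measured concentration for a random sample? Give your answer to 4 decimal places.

115.6571

For each component E[X²] = Var + (mean)², giving I: 196.02; II: 35.28; III: 67.4633.
Overall E[X²] = 0.46·196.02 + 0.34·35.28 + 0.2·67.4633 = 115.657.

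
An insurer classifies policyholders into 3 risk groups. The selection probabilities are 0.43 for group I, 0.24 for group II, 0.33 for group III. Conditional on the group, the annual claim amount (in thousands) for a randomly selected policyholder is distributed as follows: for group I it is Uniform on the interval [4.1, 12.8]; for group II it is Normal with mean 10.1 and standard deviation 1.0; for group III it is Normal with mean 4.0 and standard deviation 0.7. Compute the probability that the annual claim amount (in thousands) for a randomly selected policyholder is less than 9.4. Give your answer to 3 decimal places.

Conditional on each group, P(X < 9.4): I: 0.609195; II: 0.241964; III: 1.
By total probability, P(X < 9.4) = 0.43·0.609195 + 0.24·0.241964 + 0.33·1 = 0.650025.

0.650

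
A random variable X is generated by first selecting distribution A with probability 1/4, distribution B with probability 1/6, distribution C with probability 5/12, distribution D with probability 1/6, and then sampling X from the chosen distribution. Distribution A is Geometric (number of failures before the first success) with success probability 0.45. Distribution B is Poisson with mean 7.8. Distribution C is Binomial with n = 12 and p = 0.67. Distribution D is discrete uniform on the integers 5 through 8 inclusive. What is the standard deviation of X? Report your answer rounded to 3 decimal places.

3.364

Per component, A: μ=1.22222, E[X²]=4.20988; B: μ=7.8, E[X²]=68.64; C: μ=8.04, E[X²]=67.2948; D: μ=6.5, E[X²]=43.5.
E[X] = 0.25·1.22222 + 0.166667·7.8 + 0.416667·8.04 + 0.166667·6.5 = 6.03889.
E[X²] = 0.25·4.20988 + 0.166667·68.64 + 0.416667·67.2948 + 0.166667·43.5 = 47.782.
Var(X) = E[X²] − (E[X])² = 47.782 − 36.4682 = 11.3138.
SD(X) = √11.3138 = 3.3636.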